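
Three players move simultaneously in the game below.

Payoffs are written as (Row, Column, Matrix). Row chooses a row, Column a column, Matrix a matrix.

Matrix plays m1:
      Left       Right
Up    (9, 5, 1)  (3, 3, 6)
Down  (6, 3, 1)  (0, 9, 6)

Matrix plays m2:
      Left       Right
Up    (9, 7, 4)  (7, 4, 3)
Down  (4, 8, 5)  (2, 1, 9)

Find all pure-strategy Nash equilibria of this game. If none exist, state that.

(Up, Left, m1): Matrix can switch to m2 (1 → 4). Not NE.
(Up, Left, m2): Row gets 9, best alternative 4; Column gets 7, best alternative 4; Matrix gets 4, best alternative 1. No profitable deviation — NE.
(Up, Right, m1): Column can switch to Left (3 → 5). Not NE.
(Up, Right, m2): Column can switch to Left (4 → 7). Not NE.
(Down, Left, m1): Row can switch to Up (6 → 9). Not NE.
(Down, Left, m2): Row can switch to Up (4 → 9). Not NE.
(Down, Right, m1): Row can switch to Up (0 → 3). Not NE.
(Down, Right, m2): Row can switch to Up (2 → 7). Not NE.

Pure NE: (Up, Left, m2)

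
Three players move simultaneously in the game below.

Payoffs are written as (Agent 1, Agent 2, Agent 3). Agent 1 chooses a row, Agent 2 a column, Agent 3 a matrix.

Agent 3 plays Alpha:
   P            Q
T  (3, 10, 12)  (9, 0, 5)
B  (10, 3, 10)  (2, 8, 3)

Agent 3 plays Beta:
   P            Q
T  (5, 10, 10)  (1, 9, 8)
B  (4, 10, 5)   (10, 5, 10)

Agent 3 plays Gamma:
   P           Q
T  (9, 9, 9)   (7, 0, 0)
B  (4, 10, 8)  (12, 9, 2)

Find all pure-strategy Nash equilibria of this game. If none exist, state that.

(T, P, Alpha): Agent 1 can switch to B (3 → 10). Not NE.
(T, P, Beta): Agent 3 can switch to Alpha (10 → 12). Not NE.
(T, P, Gamma): Agent 3 can switch to Alpha (9 → 12). Not NE.
(T, Q, Alpha): Agent 2 can switch to P (0 → 10). Not NE.
(T, Q, Beta): Agent 1 can switch to B (1 → 10). Not NE.
(T, Q, Gamma): Agent 1 can switch to B (7 → 12). Not NE.
(The remaining 6 profiles each have a profitable deviation by the same check.)

There is no pure-strategy Nash equilibrium.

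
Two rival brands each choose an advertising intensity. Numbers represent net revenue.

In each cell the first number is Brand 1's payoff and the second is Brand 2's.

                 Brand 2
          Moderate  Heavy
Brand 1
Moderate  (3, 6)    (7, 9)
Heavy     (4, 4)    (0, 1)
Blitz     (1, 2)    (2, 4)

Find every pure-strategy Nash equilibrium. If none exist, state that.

Pure-strategy Nash equilibria: (Moderate, Heavy) and (Heavy, Moderate)

Brand 1 against Moderate: payoffs 3, 4, 1 → best response Heavy.
Brand 1 against Heavy: payoffs 7, 0, 2 → best response Moderate.
Brand 2 against Moderate: payoffs 6, 9 → best response Heavy.
Brand 2 against Heavy: payoffs 4, 1 → best response Moderate.
Brand 2 against Blitz: payoffs 2, 4 → best response Heavy.
Mutual best responses: (Moderate, Heavy); (Heavy, Moderate).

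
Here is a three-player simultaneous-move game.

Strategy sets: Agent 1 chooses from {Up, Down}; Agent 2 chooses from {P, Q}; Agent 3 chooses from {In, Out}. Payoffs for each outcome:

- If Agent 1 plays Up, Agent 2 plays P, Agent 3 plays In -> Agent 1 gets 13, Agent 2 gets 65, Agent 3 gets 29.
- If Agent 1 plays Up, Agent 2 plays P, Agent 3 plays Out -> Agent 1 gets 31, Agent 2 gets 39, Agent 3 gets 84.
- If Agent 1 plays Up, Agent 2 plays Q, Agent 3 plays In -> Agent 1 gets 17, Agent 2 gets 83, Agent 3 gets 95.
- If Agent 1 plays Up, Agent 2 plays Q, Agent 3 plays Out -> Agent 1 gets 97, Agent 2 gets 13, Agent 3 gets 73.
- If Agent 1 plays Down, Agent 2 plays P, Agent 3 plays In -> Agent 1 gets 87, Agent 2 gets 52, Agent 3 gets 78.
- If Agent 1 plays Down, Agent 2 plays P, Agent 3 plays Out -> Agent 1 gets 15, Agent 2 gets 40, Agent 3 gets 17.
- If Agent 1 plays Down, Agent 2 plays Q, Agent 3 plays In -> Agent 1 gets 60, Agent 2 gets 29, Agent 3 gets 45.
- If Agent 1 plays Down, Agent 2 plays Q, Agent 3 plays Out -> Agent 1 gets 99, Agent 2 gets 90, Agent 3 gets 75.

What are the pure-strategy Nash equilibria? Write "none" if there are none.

Pure-strategy Nash equilibria: (Up, P, Out), (Down, P, In), (Down, Q, Out)

For each strategy profile, look for a profitable unilateral deviation.
(Up, P, In): Agent 1 can switch to Down (13 → 87). Not NE.
(Up, P, Out): Agent 1 gets 31, best alternative 15; Agent 2 gets 39, best alternative 13; Agent 3 gets 84, best alternative 29. No profitable deviation — NE.
(Up, Q, In): Agent 1 can switch to Down (17 → 60). Not NE.
(Up, Q, Out): Agent 1 can switch to Down (97 → 99). Not NE.
(Down, P, In): Agent 1 gets 87, best alternative 13; Agent 2 gets 52, best alternative 29; Agent 3 gets 78, best alternative 17. No profitable deviation — NE.
(Down, P, Out): Agent 1 can switch to Up (15 → 31). Not NE.
(Down, Q, In): Agent 2 can switch to P (29 → 52). Not NE.
(Down, Q, Out): Agent 1 gets 99, best alternative 97; Agent 2 gets 90, best alternative 40; Agent 3 gets 75, best alternative 45. No profitable deviation — NE.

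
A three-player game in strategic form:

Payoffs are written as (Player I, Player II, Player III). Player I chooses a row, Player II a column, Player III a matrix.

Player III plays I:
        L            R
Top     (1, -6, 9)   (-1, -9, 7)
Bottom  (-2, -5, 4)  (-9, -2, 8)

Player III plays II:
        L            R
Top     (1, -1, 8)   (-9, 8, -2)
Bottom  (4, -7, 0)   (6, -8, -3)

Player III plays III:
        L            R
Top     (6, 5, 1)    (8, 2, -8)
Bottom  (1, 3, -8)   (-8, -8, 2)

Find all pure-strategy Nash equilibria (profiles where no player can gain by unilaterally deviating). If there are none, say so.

(Top, L, I)

For each strategy profile, look for a profitable unilateral deviation.
(Top, L, I): Player I gets 1, best alternative -2; Player II gets -6, best alternative -9; Player III gets 9, best alternative 8. No profitable deviation — NE.
(Top, L, II): Player I can switch to Bottom (1 → 4). Not NE.
(Top, L, III): Player III can switch to I (1 → 9). Not NE.
(Top, R, I): Player II can switch to L (-9 → -6). Not NE.
(Top, R, II): Player I can switch to Bottom (-9 → 6). Not NE.
(Top, R, III): Player II can switch to L (2 → 5). Not NE.
(Bottom, L, I): Player I can switch to Top (-2 → 1). Not NE.
(Bottom, L, II): Player III can switch to I (0 → 4). Not NE.
(Bottom, L, III): Player I can switch to Top (1 → 6). Not NE.
(Bottom, R, I): Player I can switch to Top (-9 → -1). Not NE.
(Bottom, R, II): Player II can switch to L (-8 → -7). Not NE.
(The remaining 1 profile has a profitable deviation by the same check.)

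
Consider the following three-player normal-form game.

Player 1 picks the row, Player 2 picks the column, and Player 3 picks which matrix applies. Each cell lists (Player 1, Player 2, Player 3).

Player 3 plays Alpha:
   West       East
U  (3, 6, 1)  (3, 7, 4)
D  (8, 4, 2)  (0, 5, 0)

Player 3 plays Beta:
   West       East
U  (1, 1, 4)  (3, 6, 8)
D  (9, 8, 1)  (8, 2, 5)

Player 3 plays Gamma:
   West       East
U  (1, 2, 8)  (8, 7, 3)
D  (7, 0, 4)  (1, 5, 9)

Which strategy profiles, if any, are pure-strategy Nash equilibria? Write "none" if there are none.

Player 1 against (West, Alpha): payoffs 3, 8 → best response D.
Player 1 against (West, Beta): payoffs 1, 9 → best response D.
Player 1 against (West, Gamma): payoffs 1, 7 → best response D.
Player 1 against (East, Alpha): payoffs 3, 0 → best response U.
Player 1 against (East, Beta): payoffs 3, 8 → best response D.
Player 1 against (East, Gamma): payoffs 8, 1 → best response U.
Player 2 against (U, Alpha): payoffs 6, 7 → best response East.
Player 2 against (U, Beta): payoffs 1, 6 → best response East.
Player 2 against (U, Gamma): payoffs 2, 7 → best response East.
Player 2 against (D, Alpha): payoffs 4, 5 → best response East.
Player 2 against (D, Beta): payoffs 8, 2 → best response West.
Player 2 against (D, Gamma): payoffs 0, 5 → best response East.
Player 3 against (U, West): payoffs 1, 4, 8 → best response Gamma.
Player 3 against (U, East): payoffs 4, 8, 3 → best response Beta.
Player 3 against (D, West): payoffs 2, 1, 4 → best response Gamma.
Player 3 against (D, East): payoffs 0, 5, 9 → best response Gamma.
No profile is a mutual best response for all players.

none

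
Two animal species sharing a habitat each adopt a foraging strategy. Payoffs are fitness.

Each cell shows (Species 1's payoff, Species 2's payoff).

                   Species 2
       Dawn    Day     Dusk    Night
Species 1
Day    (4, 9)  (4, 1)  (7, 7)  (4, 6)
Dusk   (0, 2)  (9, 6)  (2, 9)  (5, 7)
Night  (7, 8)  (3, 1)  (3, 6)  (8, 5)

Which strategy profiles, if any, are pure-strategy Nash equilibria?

(Night, Dawn)

(Day, Dawn): Species 1 can switch to Night (4 → 7). Not NE.
(Day, Day): Species 1 can switch to Dusk (4 → 9). Not NE.
(Day, Dusk): Species 2 can switch to Dawn (7 → 9). Not NE.
(Day, Night): Species 1 can switch to Dusk (4 → 5). Not NE.
(Dusk, Dawn): Species 1 can switch to Day (0 → 4). Not NE.
(Dusk, Day): Species 2 can switch to Dusk (6 → 9). Not NE.
(Night, Dawn): Species 1 gets 7, best alternative 4; Species 2 gets 8, best alternative 6. No profitable deviation — NE.
(The remaining 5 profiles each have a profitable deviation by the same check.)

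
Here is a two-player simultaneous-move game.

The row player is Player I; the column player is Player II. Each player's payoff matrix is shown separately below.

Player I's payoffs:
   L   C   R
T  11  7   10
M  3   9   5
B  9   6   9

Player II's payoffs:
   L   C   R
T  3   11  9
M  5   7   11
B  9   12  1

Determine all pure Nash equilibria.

Player I against L: payoffs 11, 3, 9 → best response T.
Player I against C: payoffs 7, 9, 6 → best response M.
Player I against R: payoffs 10, 5, 9 → best response T.
Player II against T: payoffs 3, 11, 9 → best response C.
Player II against M: payoffs 5, 7, 11 → best response R.
Player II against B: payoffs 9, 12, 1 → best response C.
No profile is a mutual best response for all players.

none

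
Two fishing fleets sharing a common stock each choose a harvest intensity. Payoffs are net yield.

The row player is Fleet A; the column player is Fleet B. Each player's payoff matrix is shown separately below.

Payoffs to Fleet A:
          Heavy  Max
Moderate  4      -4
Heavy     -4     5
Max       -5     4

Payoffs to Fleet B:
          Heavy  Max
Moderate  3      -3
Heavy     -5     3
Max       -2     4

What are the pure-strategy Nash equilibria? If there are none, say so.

Check each profile: it is a Nash equilibrium iff no player can strictly gain by switching unilaterally.
(Moderate, Heavy): Fleet A gets 4, best alternative -4; Fleet B gets 3, best alternative -3. No profitable deviation — NE.
(Moderate, Max): Fleet A can switch to Heavy (-4 → 5). Not NE.
(Heavy, Heavy): Fleet A can switch to Moderate (-4 → 4). Not NE.
(Heavy, Max): Fleet A gets 5, best alternative 4; Fleet B gets 3, best alternative -5. No profitable deviation — NE.
(Max, Heavy): Fleet A can switch to Moderate (-5 → 4). Not NE.
(Max, Max): Fleet A can switch to Heavy (4 → 5). Not NE.

Pure-strategy Nash equilibria: (Moderate, Heavy), (Heavy, Max)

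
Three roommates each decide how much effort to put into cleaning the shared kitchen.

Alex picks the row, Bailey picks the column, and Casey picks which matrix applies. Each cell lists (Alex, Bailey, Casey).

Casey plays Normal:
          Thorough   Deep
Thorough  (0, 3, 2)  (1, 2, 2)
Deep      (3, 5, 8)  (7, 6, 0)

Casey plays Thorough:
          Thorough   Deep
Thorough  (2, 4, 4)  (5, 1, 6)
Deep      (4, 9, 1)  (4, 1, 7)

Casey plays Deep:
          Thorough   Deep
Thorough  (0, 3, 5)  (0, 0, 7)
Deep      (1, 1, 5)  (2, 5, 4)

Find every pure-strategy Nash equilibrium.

(Thorough, Thorough, Normal): Alex can switch to Deep (0 → 3). Not NE.
(Thorough, Thorough, Thorough): Alex can switch to Deep (2 → 4). Not NE.
(Thorough, Thorough, Deep): Alex can switch to Deep (0 → 1). Not NE.
(Thorough, Deep, Normal): Alex can switch to Deep (1 → 7). Not NE.
(Thorough, Deep, Thorough): Bailey can switch to Thorough (1 → 4). Not NE.
(Thorough, Deep, Deep): Alex can switch to Deep (0 → 2). Not NE.
(Deep, Thorough, Normal): Bailey can switch to Deep (5 → 6). Not NE.
(Deep, Thorough, Thorough): Casey can switch to Normal (1 → 8). Not NE.
(Deep, Thorough, Deep): Bailey can switch to Deep (1 → 5). Not NE.
(Deep, Deep, Normal): Casey can switch to Thorough (0 → 7). Not NE.
(Deep, Deep, Thorough): Alex can switch to Thorough (4 → 5). Not NE.
(Deep, Deep, Deep): Casey can switch to Thorough (4 → 7). Not NE.

This game has no pure Nash equilibrium.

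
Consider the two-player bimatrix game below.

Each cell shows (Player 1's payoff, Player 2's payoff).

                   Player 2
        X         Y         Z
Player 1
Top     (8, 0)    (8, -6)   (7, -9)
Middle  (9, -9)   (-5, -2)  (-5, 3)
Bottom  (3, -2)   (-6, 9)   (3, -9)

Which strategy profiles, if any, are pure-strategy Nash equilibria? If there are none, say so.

No pure-strategy Nash equilibrium.

For each player, find the best response to each opponent profile; mutual best responses are the pure NE.
Player 1 against X: payoffs 8, 9, 3 → best response Middle.
Player 1 against Y: payoffs 8, -5, -6 → best response Top.
Player 1 against Z: payoffs 7, -5, 3 → best response Top.
Player 2 against Top: payoffs 0, -6, -9 → best response X.
Player 2 against Middle: payoffs -9, -2, 3 → best response Z.
Player 2 against Bottom: payoffs -2, 9, -9 → best response Y.
No profile is a mutual best response for all players.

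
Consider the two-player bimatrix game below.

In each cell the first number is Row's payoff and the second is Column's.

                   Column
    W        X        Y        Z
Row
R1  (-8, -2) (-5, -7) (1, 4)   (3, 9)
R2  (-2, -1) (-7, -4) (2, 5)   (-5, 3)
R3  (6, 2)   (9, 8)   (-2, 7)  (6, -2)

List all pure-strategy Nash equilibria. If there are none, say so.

Row against W: payoffs -8, -2, 6 → best response R3.
Row against X: payoffs -5, -7, 9 → best response R3.
Row against Y: payoffs 1, 2, -2 → best response R2.
Row against Z: payoffs 3, -5, 6 → best response R3.
Column against R1: payoffs -2, -7, 4, 9 → best response Z.
Column against R2: payoffs -1, -4, 5, 3 → best response Y.
Column against R3: payoffs 2, 8, 7, -2 → best response X.
Mutual best responses: (R2, Y); (R3, X).

(R2, Y), (R3, X)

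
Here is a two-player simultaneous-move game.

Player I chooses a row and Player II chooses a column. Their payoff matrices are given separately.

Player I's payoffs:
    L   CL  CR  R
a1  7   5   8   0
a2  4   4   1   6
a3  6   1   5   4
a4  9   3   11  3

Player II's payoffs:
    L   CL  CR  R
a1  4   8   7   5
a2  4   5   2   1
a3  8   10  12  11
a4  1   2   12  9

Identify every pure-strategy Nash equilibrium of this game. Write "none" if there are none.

Player I against L: payoffs 7, 4, 6, 9 → best response a4.
Player I against CL: payoffs 5, 4, 1, 3 → best response a1.
Player I against CR: payoffs 8, 1, 5, 11 → best response a4.
Player I against R: payoffs 0, 6, 4, 3 → best response a2.
Player II against a1: payoffs 4, 8, 7, 5 → best response CL.
Player II against a2: payoffs 4, 5, 2, 1 → best response CL.
Player II against a3: payoffs 8, 10, 12, 11 → best response CR.
Player II against a4: payoffs 1, 2, 12, 9 → best response CR.
Mutual best responses: (a1, CL); (a4, CR).

The pure Nash equilibria are (a1, CL) and (a4, CR).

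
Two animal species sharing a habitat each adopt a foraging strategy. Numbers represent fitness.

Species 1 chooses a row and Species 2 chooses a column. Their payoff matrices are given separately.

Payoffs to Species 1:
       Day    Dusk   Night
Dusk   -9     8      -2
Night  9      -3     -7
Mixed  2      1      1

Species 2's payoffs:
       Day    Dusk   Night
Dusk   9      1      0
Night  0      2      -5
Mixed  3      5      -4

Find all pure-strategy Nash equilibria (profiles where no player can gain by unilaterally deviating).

This game has no pure Nash equilibrium.

For each player, find the best response to each opponent profile; mutual best responses are the pure NE.
Species 1 against Day: payoffs -9, 9, 2 → best response Night.
Species 1 against Dusk: payoffs 8, -3, 1 → best response Dusk.
Species 1 against Night: payoffs -2, -7, 1 → best response Mixed.
Species 2 against Dusk: payoffs 9, 1, 0 → best response Day.
Species 2 against Night: payoffs 0, 2, -5 → best response Dusk.
Species 2 against Mixed: payoffs 3, 5, -4 → best response Dusk.
No profile is a mutual best response for all players.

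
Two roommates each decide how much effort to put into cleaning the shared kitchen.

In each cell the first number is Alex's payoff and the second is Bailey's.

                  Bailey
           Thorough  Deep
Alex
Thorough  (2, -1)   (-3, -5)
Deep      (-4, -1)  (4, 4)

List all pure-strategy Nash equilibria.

Alex against Thorough: payoffs 2, -4 → best response Thorough.
Alex against Deep: payoffs -3, 4 → best response Deep.
Bailey against Thorough: payoffs -1, -5 → best response Thorough.
Bailey against Deep: payoffs -1, 4 → best response Deep.
Mutual best responses: (Thorough, Thorough); (Deep, Deep).

(Thorough, Thorough); (Deep, Deep)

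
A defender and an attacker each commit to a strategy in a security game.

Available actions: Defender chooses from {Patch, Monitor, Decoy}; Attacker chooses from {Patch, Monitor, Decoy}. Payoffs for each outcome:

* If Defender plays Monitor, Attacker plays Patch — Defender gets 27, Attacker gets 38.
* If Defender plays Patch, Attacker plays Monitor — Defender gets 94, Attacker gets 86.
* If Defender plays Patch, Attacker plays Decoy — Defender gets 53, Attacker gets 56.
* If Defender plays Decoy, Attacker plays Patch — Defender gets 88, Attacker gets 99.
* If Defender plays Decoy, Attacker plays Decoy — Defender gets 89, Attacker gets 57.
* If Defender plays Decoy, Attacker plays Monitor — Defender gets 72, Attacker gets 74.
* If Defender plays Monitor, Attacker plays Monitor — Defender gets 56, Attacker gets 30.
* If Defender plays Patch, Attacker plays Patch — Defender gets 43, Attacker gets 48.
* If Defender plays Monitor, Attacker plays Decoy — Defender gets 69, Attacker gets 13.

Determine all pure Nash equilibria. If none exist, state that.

Mark each player's best response to every combination of opponents' strategies; a profile where every player is best-responding is a pure Nash equilibrium.
Defender against Patch: payoffs 43, 27, 88 → best response Decoy.
Defender against Monitor: payoffs 94, 56, 72 → best response Patch.
Defender against Decoy: payoffs 53, 69, 89 → best response Decoy.
Attacker against Patch: payoffs 48, 86, 56 → best response Monitor.
Attacker against Monitor: payoffs 38, 30, 13 → best response Patch.
Attacker against Decoy: payoffs 99, 74, 57 → best response Patch.
Mutual best responses: (Patch, Monitor); (Decoy, Patch).

Pure-strategy Nash equilibria: (Patch, Monitor); (Decoy, Patch)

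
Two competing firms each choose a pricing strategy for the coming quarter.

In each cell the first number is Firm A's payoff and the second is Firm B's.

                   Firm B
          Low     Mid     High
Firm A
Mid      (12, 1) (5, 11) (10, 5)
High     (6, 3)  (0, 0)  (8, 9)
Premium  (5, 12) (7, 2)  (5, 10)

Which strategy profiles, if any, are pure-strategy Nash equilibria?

Mark each player's best response to every combination of opponents' strategies; a profile where every player is best-responding is a pure Nash equilibrium.
Firm A against Low: payoffs 12, 6, 5 → best response Mid.
Firm A against Mid: payoffs 5, 0, 7 → best response Premium.
Firm A against High: payoffs 10, 8, 5 → best response Mid.
Firm B against Mid: payoffs 1, 11, 5 → best response Mid.
Firm B against High: payoffs 3, 0, 9 → best response High.
Firm B against Premium: payoffs 12, 2, 10 → best response Low.
No profile is a mutual best response for all players.

No pure-strategy Nash equilibrium.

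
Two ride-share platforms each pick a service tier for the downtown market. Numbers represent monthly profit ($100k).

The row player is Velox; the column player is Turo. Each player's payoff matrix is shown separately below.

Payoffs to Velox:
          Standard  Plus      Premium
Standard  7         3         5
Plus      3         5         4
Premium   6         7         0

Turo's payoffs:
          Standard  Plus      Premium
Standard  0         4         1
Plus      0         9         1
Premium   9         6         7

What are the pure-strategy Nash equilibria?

There is no pure-strategy Nash equilibrium.

Velox against Standard: payoffs 7, 3, 6 → best response Standard.
Velox against Plus: payoffs 3, 5, 7 → best response Premium.
Velox against Premium: payoffs 5, 4, 0 → best response Standard.
Turo against Standard: payoffs 0, 4, 1 → best response Plus.
Turo against Plus: payoffs 0, 9, 1 → best response Plus.
Turo against Premium: payoffs 9, 6, 7 → best response Standard.
No profile is a mutual best response for all players.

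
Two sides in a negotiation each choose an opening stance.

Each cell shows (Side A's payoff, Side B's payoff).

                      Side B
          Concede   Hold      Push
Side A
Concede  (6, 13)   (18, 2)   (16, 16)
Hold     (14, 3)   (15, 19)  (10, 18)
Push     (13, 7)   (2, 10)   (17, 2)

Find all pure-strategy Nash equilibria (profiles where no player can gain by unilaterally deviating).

Check each profile: it is a Nash equilibrium iff no player can strictly gain by switching unilaterally.
(Concede, Concede): Side A can switch to Hold (6 → 14). Not NE.
(Concede, Hold): Side B can switch to Concede (2 → 13). Not NE.
(Concede, Push): Side A can switch to Push (16 → 17). Not NE.
(Hold, Concede): Side B can switch to Hold (3 → 19). Not NE.
(Hold, Hold): Side A can switch to Concede (15 → 18). Not NE.
(Hold, Push): Side A can switch to Concede (10 → 16). Not NE.
(Push, Concede): Side A can switch to Hold (13 → 14). Not NE.
(Push, Hold): Side A can switch to Concede (2 → 18). Not NE.
(Push, Push): Side B can switch to Concede (2 → 7). Not NE.

No pure-strategy Nash equilibrium.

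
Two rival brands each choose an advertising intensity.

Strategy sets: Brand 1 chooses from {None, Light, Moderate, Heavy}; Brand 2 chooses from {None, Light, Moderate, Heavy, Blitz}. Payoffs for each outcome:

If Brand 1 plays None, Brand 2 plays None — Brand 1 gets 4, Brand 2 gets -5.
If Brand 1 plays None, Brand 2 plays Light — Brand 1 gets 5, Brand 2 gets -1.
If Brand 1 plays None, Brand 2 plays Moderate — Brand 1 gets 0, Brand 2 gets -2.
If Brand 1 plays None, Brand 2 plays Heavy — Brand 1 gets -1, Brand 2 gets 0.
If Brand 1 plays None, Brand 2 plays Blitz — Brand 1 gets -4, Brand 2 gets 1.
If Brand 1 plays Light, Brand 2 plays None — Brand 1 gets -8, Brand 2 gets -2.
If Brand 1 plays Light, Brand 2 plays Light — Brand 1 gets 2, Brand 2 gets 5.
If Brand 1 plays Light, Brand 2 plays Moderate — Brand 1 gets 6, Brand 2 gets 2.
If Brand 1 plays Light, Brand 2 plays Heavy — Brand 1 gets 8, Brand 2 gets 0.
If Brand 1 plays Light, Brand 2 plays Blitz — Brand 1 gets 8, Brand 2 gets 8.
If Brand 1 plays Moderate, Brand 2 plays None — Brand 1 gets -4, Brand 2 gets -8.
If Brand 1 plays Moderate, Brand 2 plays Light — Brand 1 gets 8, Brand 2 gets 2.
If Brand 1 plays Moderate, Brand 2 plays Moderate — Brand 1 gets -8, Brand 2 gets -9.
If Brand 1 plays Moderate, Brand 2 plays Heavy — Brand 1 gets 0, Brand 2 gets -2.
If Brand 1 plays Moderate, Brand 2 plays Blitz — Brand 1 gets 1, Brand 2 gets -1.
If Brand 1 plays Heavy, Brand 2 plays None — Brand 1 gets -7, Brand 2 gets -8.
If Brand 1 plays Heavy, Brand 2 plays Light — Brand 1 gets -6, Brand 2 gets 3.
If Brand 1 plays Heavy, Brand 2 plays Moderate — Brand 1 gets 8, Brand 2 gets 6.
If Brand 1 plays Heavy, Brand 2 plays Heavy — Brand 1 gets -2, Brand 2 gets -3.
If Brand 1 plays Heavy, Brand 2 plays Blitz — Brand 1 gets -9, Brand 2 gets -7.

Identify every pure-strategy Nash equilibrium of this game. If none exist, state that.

(None, None): Brand 2 can switch to Light (-5 → -1). Not NE.
(None, Light): Brand 1 can switch to Moderate (5 → 8). Not NE.
(None, Moderate): Brand 1 can switch to Light (0 → 6). Not NE.
(None, Heavy): Brand 1 can switch to Light (-1 → 8). Not NE.
(None, Blitz): Brand 1 can switch to Light (-4 → 8). Not NE.
(Light, None): Brand 1 can switch to None (-8 → 4). Not NE.
(Light, Blitz): Brand 1 gets 8, best alternative 1; Brand 2 gets 8, best alternative 5. No profitable deviation — NE.
(Moderate, Light): Brand 1 gets 8, best alternative 5; Brand 2 gets 2, best alternative -1. No profitable deviation — NE.
(Heavy, Moderate): Brand 1 gets 8, best alternative 6; Brand 2 gets 6, best alternative 3. No profitable deviation — NE.
(The remaining 11 profiles each have a profitable deviation by the same check.)

The pure Nash equilibria are (Light, Blitz); (Moderate, Light); (Heavy, Moderate).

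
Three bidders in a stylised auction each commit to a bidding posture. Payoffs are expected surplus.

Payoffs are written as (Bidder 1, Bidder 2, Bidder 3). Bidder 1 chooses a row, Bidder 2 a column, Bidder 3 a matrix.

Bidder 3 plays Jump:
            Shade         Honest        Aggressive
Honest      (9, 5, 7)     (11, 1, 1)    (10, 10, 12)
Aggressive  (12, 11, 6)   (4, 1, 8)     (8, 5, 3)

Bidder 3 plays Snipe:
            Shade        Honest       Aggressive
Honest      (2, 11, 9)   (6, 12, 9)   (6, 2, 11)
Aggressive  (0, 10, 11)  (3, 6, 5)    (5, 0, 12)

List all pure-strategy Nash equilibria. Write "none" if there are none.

For each player, find the best response to each opponent profile; mutual best responses are the pure NE.
Bidder 1 against (Shade, Jump): payoffs 9, 12 → best response Aggressive.
Bidder 1 against (Shade, Snipe): payoffs 2, 0 → best response Honest.
Bidder 1 against (Honest, Jump): payoffs 11, 4 → best response Honest.
Bidder 1 against (Honest, Snipe): payoffs 6, 3 → best response Honest.
Bidder 1 against (Aggressive, Jump): payoffs 10, 8 → best response Honest.
Bidder 1 against (Aggressive, Snipe): payoffs 6, 5 → best response Honest.
Bidder 2 against (Honest, Jump): payoffs 5, 1, 10 → best response Aggressive.
Bidder 2 against (Honest, Snipe): payoffs 11, 12, 2 → best response Honest.
Bidder 2 against (Aggressive, Jump): payoffs 11, 1, 5 → best response Shade.
Bidder 2 against (Aggressive, Snipe): payoffs 10, 6, 0 → best response Shade.
Bidder 3 against (Honest, Shade): payoffs 7, 9 → best response Snipe.
Bidder 3 against (Honest, Honest): payoffs 1, 9 → best response Snipe.
Bidder 3 against (Honest, Aggressive): payoffs 12, 11 → best response Jump.
Bidder 3 against (Aggressive, Shade): payoffs 6, 11 → best response Snipe.
Bidder 3 against (Aggressive, Honest): payoffs 8, 5 → best response Jump.
Bidder 3 against (Aggressive, Aggressive): payoffs 3, 12 → best response Snipe.
Mutual best responses: (Honest, Honest, Snipe); (Honest, Aggressive, Jump).

Pure-strategy Nash equilibria: (Honest, Honest, Snipe) and (Honest, Aggressive, Jump)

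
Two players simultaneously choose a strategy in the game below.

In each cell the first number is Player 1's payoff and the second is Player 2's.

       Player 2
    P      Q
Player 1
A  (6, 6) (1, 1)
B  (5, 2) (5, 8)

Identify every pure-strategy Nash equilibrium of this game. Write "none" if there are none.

(A, P); (B, Q)

(A, P): Player 1 gets 6, best alternative 5; Player 2 gets 6, best alternative 1. No profitable deviation — NE.
(A, Q): Player 1 can switch to B (1 → 5). Not NE.
(B, P): Player 1 can switch to A (5 → 6). Not NE.
(B, Q): Player 1 gets 5, best alternative 1; Player 2 gets 8, best alternative 2. No profitable deviation — NE.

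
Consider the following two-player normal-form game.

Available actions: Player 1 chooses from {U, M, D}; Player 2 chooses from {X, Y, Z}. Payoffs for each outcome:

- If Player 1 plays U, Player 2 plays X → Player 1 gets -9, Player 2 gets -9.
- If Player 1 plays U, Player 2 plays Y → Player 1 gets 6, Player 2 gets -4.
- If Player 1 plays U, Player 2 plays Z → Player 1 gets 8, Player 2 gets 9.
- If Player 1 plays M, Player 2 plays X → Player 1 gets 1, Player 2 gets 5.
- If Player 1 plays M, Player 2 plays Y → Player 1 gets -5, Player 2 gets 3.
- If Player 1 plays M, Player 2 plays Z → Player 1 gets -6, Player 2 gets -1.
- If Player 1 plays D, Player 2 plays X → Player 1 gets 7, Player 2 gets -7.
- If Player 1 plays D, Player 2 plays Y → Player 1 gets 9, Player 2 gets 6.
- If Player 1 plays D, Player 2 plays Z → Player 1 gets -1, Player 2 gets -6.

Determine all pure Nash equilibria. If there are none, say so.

Player 1 against X: payoffs -9, 1, 7 → best response D.
Player 1 against Y: payoffs 6, -5, 9 → best response D.
Player 1 against Z: payoffs 8, -6, -1 → best response U.
Player 2 against U: payoffs -9, -4, 9 → best response Z.
Player 2 against M: payoffs 5, 3, -1 → best response X.
Player 2 against D: payoffs -7, 6, -6 → best response Y.
Mutual best responses: (U, Z); (D, Y).

(U, Z), (D, Y)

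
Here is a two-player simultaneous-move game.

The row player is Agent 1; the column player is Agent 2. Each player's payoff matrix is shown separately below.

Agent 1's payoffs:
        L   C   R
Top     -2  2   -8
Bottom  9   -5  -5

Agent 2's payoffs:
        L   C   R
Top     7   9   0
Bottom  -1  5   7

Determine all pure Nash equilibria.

Agent 1 against L: payoffs -2, 9 → best response Bottom.
Agent 1 against C: payoffs 2, -5 → best response Top.
Agent 1 against R: payoffs -8, -5 → best response Bottom.
Agent 2 against Top: payoffs 7, 9, 0 → best response C.
Agent 2 against Bottom: payoffs -1, 5, 7 → best response R.
Mutual best responses: (Top, C); (Bottom, R).

Pure-strategy Nash equilibria: (Top, C), (Bottom, R)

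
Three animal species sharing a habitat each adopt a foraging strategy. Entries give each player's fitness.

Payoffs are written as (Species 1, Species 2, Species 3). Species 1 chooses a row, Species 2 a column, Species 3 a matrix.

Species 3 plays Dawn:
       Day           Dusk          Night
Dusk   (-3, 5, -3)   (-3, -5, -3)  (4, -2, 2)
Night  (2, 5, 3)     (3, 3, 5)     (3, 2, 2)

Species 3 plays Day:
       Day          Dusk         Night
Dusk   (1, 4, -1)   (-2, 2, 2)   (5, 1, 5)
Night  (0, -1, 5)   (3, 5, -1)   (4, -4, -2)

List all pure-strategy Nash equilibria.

For each player, find the best response to each opponent profile; mutual best responses are the pure NE.
Species 1 against (Day, Dawn): payoffs -3, 2 → best response Night.
Species 1 against (Day, Day): payoffs 1, 0 → best response Dusk.
Species 1 against (Dusk, Dawn): payoffs -3, 3 → best response Night.
Species 1 against (Dusk, Day): payoffs -2, 3 → best response Night.
Species 1 against (Night, Dawn): payoffs 4, 3 → best response Dusk.
Species 1 against (Night, Day): payoffs 5, 4 → best response Dusk.
Species 2 against (Dusk, Dawn): payoffs 5, -5, -2 → best response Day.
Species 2 against (Dusk, Day): payoffs 4, 2, 1 → best response Day.
Species 2 against (Night, Dawn): payoffs 5, 3, 2 → best response Day.
Species 2 against (Night, Day): payoffs -1, 5, -4 → best response Dusk.
Species 3 against (Dusk, Day): payoffs -3, -1 → best response Day.
Species 3 against (Dusk, Dusk): payoffs -3, 2 → best response Day.
Species 3 against (Dusk, Night): payoffs 2, 5 → best response Day.
Species 3 against (Night, Day): payoffs 3, 5 → best response Day.
Species 3 against (Night, Dusk): payoffs 5, -1 → best response Dawn.
Species 3 against (Night, Night): payoffs 2, -2 → best response Dawn.
Mutual best responses: (Dusk, Day, Day).

(Dusk, Day, Day)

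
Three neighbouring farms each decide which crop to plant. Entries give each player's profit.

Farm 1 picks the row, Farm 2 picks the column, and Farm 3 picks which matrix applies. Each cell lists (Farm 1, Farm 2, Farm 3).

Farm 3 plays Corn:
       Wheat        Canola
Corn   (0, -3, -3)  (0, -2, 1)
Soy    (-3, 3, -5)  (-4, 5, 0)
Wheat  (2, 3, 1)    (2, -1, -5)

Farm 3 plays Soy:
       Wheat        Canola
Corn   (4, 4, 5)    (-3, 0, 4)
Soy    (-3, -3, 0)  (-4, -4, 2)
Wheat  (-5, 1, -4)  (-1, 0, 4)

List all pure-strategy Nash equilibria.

Pure-strategy Nash equilibria: (Corn, Wheat, Soy); (Wheat, Wheat, Corn)

For each strategy profile, look for a profitable unilateral deviation.
(Corn, Wheat, Corn): Farm 1 can switch to Wheat (0 → 2). Not NE.
(Corn, Wheat, Soy): Farm 1 gets 4, best alternative -3; Farm 2 gets 4, best alternative 0; Farm 3 gets 5, best alternative -3. No profitable deviation — NE.
(Corn, Canola, Corn): Farm 1 can switch to Wheat (0 → 2). Not NE.
(Corn, Canola, Soy): Farm 1 can switch to Wheat (-3 → -1). Not NE.
(Soy, Wheat, Corn): Farm 1 can switch to Corn (-3 → 0). Not NE.
(Soy, Wheat, Soy): Farm 1 can switch to Corn (-3 → 4). Not NE.
(Soy, Canola, Corn): Farm 1 can switch to Corn (-4 → 0). Not NE.
(Soy, Canola, Soy): Farm 1 can switch to Corn (-4 → -3). Not NE.
(Wheat, Wheat, Corn): Farm 1 gets 2, best alternative 0; Farm 2 gets 3, best alternative -1; Farm 3 gets 1, best alternative -4. No profitable deviation — NE.
(Wheat, Wheat, Soy): Farm 1 can switch to Corn (-5 → 4). Not NE.
(The remaining 2 profiles each have a profitable deviation by the same check.)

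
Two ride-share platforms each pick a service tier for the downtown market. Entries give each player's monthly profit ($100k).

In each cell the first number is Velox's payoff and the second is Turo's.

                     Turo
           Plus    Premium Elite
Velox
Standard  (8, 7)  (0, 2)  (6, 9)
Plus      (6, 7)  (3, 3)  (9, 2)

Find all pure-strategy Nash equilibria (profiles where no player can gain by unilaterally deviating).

Velox against Plus: payoffs 8, 6 → best response Standard.
Velox against Premium: payoffs 0, 3 → best response Plus.
Velox against Elite: payoffs 6, 9 → best response Plus.
Turo against Standard: payoffs 7, 2, 9 → best response Elite.
Turo against Plus: payoffs 7, 3, 2 → best response Plus.
No profile is a mutual best response for all players.

There is no pure-strategy Nash equilibrium.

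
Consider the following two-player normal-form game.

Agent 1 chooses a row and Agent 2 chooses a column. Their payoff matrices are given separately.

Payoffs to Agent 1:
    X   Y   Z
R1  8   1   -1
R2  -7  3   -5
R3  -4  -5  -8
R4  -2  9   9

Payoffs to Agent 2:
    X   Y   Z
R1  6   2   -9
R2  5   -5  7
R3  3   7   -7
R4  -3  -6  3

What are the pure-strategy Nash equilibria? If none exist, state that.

Agent 1 against X: payoffs 8, -7, -4, -2 → best response R1.
Agent 1 against Y: payoffs 1, 3, -5, 9 → best response R4.
Agent 1 against Z: payoffs -1, -5, -8, 9 → best response R4.
Agent 2 against R1: payoffs 6, 2, -9 → best response X.
Agent 2 against R2: payoffs 5, -5, 7 → best response Z.
Agent 2 against R3: payoffs 3, 7, -7 → best response Y.
Agent 2 against R4: payoffs -3, -6, 3 → best response Z.
Mutual best responses: (R1, X); (R4, Z).

The pure Nash equilibria are (R1, X); (R4, Z).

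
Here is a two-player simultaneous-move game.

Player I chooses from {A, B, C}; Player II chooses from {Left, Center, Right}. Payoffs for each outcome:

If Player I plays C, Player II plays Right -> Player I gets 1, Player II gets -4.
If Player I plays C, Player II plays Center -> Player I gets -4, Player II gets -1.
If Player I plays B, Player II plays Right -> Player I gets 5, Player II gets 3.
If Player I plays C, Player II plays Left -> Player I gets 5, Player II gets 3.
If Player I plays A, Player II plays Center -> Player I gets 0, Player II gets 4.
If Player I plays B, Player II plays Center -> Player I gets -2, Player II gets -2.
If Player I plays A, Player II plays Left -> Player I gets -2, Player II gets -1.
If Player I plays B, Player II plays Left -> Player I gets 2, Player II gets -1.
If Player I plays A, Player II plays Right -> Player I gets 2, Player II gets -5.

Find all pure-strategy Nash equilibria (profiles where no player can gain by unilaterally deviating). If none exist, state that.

Player I against Left: payoffs -2, 2, 5 → best response C.
Player I against Center: payoffs 0, -2, -4 → best response A.
Player I against Right: payoffs 2, 5, 1 → best response B.
Player II against A: payoffs -1, 4, -5 → best response Center.
Player II against B: payoffs -1, -2, 3 → best response Right.
Player II against C: payoffs 3, -1, -4 → best response Left.
Mutual best responses: (A, Center); (B, Right); (C, Left).

(A, Center) and (B, Right) and (C, Left)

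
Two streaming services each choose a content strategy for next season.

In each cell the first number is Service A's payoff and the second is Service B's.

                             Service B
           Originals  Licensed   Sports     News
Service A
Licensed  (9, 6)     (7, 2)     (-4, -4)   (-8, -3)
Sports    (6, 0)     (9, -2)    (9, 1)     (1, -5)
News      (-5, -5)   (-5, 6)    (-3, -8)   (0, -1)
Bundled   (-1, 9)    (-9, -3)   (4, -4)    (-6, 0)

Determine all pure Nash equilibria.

(Licensed, Originals): Service A gets 9, best alternative 6; Service B gets 6, best alternative 2. No profitable deviation — NE.
(Licensed, Licensed): Service A can switch to Sports (7 → 9). Not NE.
(Licensed, Sports): Service A can switch to Sports (-4 → 9). Not NE.
(Licensed, News): Service A can switch to Sports (-8 → 1). Not NE.
(Sports, Originals): Service A can switch to Licensed (6 → 9). Not NE.
(Sports, Licensed): Service B can switch to Originals (-2 → 0). Not NE.
(Sports, Sports): Service A gets 9, best alternative 4; Service B gets 1, best alternative 0. No profitable deviation — NE.
(Sports, News): Service B can switch to Originals (-5 → 0). Not NE.
(News, Originals): Service A can switch to Licensed (-5 → 9). Not NE.
(News, Licensed): Service A can switch to Licensed (-5 → 7). Not NE.
(News, Sports): Service A can switch to Sports (-3 → 9). Not NE.
(News, News): Service A can switch to Sports (0 → 1). Not NE.
(The remaining 4 profiles each have a profitable deviation by the same check.)

Pure-strategy Nash equilibria: (Licensed, Originals); (Sports, Sports)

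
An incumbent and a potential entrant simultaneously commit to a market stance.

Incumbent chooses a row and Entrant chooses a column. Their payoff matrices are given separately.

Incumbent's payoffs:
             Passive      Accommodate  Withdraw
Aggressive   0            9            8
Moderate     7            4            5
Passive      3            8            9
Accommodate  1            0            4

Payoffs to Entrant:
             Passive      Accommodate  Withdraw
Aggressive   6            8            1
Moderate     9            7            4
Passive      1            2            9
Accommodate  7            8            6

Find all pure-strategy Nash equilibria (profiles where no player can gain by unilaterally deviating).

The pure Nash equilibria are (Aggressive, Accommodate), (Moderate, Passive), (Passive, Withdraw).

For each player, find the best response to each opponent profile; mutual best responses are the pure NE.
Incumbent against Passive: payoffs 0, 7, 3, 1 → best response Moderate.
Incumbent against Accommodate: payoffs 9, 4, 8, 0 → best response Aggressive.
Incumbent against Withdraw: payoffs 8, 5, 9, 4 → best response Passive.
Entrant against Aggressive: payoffs 6, 8, 1 → best response Accommodate.
Entrant against Moderate: payoffs 9, 7, 4 → best response Passive.
Entrant against Passive: payoffs 1, 2, 9 → best response Withdraw.
Entrant against Accommodate: payoffs 7, 8, 6 → best response Accommodate.
Mutual best responses: (Aggressive, Accommodate); (Moderate, Passive); (Passive, Withdraw).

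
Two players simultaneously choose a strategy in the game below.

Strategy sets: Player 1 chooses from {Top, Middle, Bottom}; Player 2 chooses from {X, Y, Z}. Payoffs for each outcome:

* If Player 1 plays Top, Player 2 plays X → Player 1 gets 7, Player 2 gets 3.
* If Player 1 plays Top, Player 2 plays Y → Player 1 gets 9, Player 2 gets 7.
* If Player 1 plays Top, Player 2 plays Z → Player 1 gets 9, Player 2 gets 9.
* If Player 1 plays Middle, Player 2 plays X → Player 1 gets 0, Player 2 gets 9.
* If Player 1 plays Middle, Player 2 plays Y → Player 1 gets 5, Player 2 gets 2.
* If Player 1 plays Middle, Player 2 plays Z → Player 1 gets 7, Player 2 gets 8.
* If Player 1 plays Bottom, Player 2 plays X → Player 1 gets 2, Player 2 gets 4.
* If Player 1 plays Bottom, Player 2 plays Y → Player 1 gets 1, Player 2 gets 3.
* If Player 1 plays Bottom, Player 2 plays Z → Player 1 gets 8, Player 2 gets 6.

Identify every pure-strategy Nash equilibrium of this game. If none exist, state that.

For each strategy profile, look for a profitable unilateral deviation.
(Top, X): Player 2 can switch to Y (3 → 7). Not NE.
(Top, Y): Player 2 can switch to Z (7 → 9). Not NE.
(Top, Z): Player 1 gets 9, best alternative 8; Player 2 gets 9, best alternative 7. No profitable deviation — NE.
(Middle, X): Player 1 can switch to Top (0 → 7). Not NE.
(Middle, Y): Player 1 can switch to Top (5 → 9). Not NE.
(Middle, Z): Player 1 can switch to Top (7 → 9). Not NE.
(Bottom, X): Player 1 can switch to Top (2 → 7). Not NE.
(Bottom, Y): Player 1 can switch to Top (1 → 9). Not NE.
(Bottom, Z): Player 1 can switch to Top (8 → 9). Not NE.

(Top, Z)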